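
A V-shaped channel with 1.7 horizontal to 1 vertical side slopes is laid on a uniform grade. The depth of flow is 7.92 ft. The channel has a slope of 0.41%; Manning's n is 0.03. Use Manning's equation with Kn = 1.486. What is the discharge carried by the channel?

Q = 767 ft³/s

For a triangular section with side slope z = 1.7: A = zy² = 1.7×7.92² = 106.6 ft²; P = 2y√(1+z²) = 2×7.92×1.972 = 31.24 ft.
Hydraulic radius R = A/P = 106.6/31.24 = 3.413 ft.
Manning's equation: Q = (1.486/n) A R^(2/3) S^(1/2) = (1.486/0.03) × 106.6 × 3.413^(2/3) × 0.0041^(1/2) = 767 ft³/s.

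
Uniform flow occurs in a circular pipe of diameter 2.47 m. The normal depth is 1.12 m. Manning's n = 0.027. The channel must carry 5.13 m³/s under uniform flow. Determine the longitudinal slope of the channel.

S = 0.00892

For a circular section of diameter D = 2.47 m at depth y = 1.12 m, the central angle is θ = 2 arccos(1 − 2y/D) = 2.955 rad. Then A = (D²/8)(θ − sin θ) = 2.112 m² and P = Dθ/2 = 3.65 m.
Hydraulic radius R = A/P = 2.112/3.65 = 0.5788 m.
From Manning's equation, S = [nQ / (1 A R^(2/3))]² = [0.027 × 5.13 / (1 × 2.112 × 0.5788^(2/3))]² = 0.00892.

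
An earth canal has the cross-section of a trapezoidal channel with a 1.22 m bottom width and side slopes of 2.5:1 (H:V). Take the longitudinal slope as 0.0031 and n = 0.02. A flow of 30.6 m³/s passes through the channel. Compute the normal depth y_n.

Manning's equation rearranged: A R^(2/3) = nQ / (1·√S) = 0.02 × 30.6 / (√0.0031) = 10.99.
Trying y = 2.31 m: A R^(2/3) = 18.07 — high.
Trying y = 1.51 m: A R^(2/3) = 6.535 — low.
Trying y = 1.88 m: A R^(2/3) = 10.99 — ≈ 10.99.

y_n = 1.88 m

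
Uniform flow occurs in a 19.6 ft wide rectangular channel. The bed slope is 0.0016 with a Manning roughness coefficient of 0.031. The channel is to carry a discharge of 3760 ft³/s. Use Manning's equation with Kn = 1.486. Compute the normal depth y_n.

y_n = 26.9 ft

Manning's equation rearranged: A R^(2/3) = nQ / (1.486·√S) = 0.031 × 3760 / (1.486 × √0.0016) = 1961.
Trying y = 18.5 ft: A R^(2/3) = 1251 — too small.
Trying y = 32.2 ft: A R^(2/3) = 2421 — too large.
Trying y = 26.9 ft: A R^(2/3) = 1963 — close enough.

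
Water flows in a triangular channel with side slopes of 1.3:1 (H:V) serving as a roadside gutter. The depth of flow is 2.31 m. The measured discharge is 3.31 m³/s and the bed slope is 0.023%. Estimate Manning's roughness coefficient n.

For a triangular section with side slope z = 1.3: A = zy² = 1.3×2.31² = 6.937 m²; P = 2y√(1+z²) = 2×2.31×1.64 = 7.577 m.
Hydraulic radius R = A/P = 6.937/7.577 = 0.9155 m.
Rearranging Manning's equation: n = (1/Q) A R^(2/3) S^(1/2) = (1/3.31) × 6.937 × 0.9155^(2/3) × √0.00023 = 0.03.

n = 0.03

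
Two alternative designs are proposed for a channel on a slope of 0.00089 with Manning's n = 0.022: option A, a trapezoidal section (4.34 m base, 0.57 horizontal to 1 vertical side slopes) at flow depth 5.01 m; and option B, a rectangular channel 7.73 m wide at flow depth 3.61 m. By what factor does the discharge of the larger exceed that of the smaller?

Channel A: With bottom width b = 4.34 m and side slope z = 0.57: A = (b + zy)y = (4.34 + 0.57×5.01)×5.01 = 36.05 m²; P = b + 2y√(1+z²) = 4.34 + 2×5.01×1.151 = 15.87 m. Hydraulic radius R = A/P = 36.05/15.87 = 2.271 m. Q_A = (1/0.022)·36.05·2.271^(2/3)·√0.00089 = 84.46 m³/s.
Channel B: Flow area A = b·y = 7.73 × 3.61 = 27.91 m². Wetted perimeter P = b + 2y = 7.73 + 2×3.61 = 14.95 m. Hydraulic radius R = A/P = 27.91/14.95 = 1.867 m. Q_B = (1/0.022)·27.91·1.867^(2/3)·√0.00089 = 57.37 m³/s.
The larger discharge is 84.46 m³/s and the smaller is 57.37 m³/s; the ratio is 1.47.

1.47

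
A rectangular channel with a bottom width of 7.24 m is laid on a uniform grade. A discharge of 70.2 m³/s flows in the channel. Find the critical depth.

y_c = 2.12 m

For a rectangular channel, critical depth y_c = (q²/g)^(1/3) where q = Q/b = 70.2/7.24 = 9.696 m²/s.
So y_c = (9.696²/9.81)^(1/3) = 2.12 m.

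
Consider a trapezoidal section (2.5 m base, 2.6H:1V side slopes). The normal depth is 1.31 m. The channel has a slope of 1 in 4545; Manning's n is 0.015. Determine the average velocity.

With bottom width b = 2.5 m and side slope z = 2.6: A = (b + zy)y = (2.5 + 2.6×1.31)×1.31 = 7.737 m²; P = b + 2y√(1+z²) = 2.5 + 2×1.31×2.786 = 9.798 m.
Hydraulic radius R = A/P = 7.737/9.798 = 0.7896 m.
From Manning's equation, V = (1/n) R^(2/3) S^(1/2) = (1/0.015) × 0.7896^(2/3) × 0.00022^(1/2) = 0.845 m/s.

V = 0.845 m/s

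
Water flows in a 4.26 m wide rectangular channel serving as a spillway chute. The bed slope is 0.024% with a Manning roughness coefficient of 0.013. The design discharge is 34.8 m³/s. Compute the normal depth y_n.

Manning's equation rearranged: A R^(2/3) = nQ / (1·√S) = 0.013 × 34.8 / (√0.00024) = 29.2.
Try y = 6.27 m: A R^(2/3) = 36.38 — high.
Try y = 4.5 m: A R^(2/3) = 24.51 — low.
Try y = 5.2 m: A R^(2/3) = 29.17 — ≈ 29.2.

y_n = 5.2 m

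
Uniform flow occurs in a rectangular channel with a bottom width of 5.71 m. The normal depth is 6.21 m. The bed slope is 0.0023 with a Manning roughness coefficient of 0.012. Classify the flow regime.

Flow area A = b·y = 5.71 × 6.21 = 35.46 m². Wetted perimeter P = b + 2y = 5.71 + 2×6.21 = 18.13 m.
Hydraulic radius R = A/P = 35.46/18.13 = 1.956 m.
V = (1/n) R^(2/3) √S = (1/0.012) × 1.956^(2/3) × √0.0023 = 6.25 m/s. Hydraulic depth D_h = A/T = 35.46/5.71 = 6.21 m.
Froude number Fr = V/√(g·D_h) = 6.25/√(9.81×6.21) = 0.801, which is less than 1, so the flow is subcritical.

subcritical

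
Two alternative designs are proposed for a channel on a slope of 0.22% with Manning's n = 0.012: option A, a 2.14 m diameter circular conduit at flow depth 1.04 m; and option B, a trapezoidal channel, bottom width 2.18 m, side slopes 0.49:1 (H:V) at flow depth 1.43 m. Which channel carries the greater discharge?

channel B

Channel A: For a circular section of diameter D = 2.14 m at depth y = 1.04 m, the central angle is θ = 2 arccos(1 − 2y/D) = 3.086 rad. Then A = (D²/8)(θ − sin θ) = 1.734 m² and P = Dθ/2 = 3.301 m. Hydraulic radius R = A/P = 1.734/3.301 = 0.5253 m. Q_A = (1/0.012)·1.734·0.5253^(2/3)·√0.0022 = 4.413 m³/s.
Channel B: With bottom width b = 2.18 m and side slope z = 0.49: A = (b + zy)y = (2.18 + 0.49×1.43)×1.43 = 4.119 m²; P = b + 2y√(1+z²) = 2.18 + 2×1.43×1.114 = 5.365 m. Hydraulic radius R = A/P = 4.119/5.365 = 0.7678 m. Q_B = (1/0.012)·4.119·0.7678^(2/3)·√0.0022 = 13.5 m³/s.
Q_A = 4.413 m³/s vs Q_B = 13.5 m³/s, so channel B carries more.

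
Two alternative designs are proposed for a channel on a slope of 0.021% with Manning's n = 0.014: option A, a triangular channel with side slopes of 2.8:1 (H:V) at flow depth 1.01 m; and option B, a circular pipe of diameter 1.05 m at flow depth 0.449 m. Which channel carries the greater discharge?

Channel A: For a triangular section with side slope z = 2.8: A = zy² = 2.8×1.01² = 2.856 m²; P = 2y√(1+z²) = 2×1.01×2.973 = 6.006 m. Hydraulic radius R = A/P = 2.856/6.006 = 0.4756 m. Q_A = (1/0.014)·2.856·0.4756^(2/3)·√0.00021 = 1.801 m³/s.
Channel B: For a circular section of diameter D = 1.05 m at depth y = 0.449 m, the central angle is θ = 2 arccos(1 − 2y/D) = 2.851 rad. Then A = (D²/8)(θ − sin θ) = 0.3534 m² and P = Dθ/2 = 1.497 m. Hydraulic radius R = A/P = 0.3534/1.497 = 0.2361 m. Q_B = (1/0.014)·0.3534·0.2361^(2/3)·√0.00021 = 0.1398 m³/s.
Q_A = 1.801 m³/s vs Q_B = 0.1398 m³/s, so channel A carries more.

channel A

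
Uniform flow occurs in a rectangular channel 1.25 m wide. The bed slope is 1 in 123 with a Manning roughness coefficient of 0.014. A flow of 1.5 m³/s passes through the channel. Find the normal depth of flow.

y_n = 0.454 m

Manning's equation rearranged: A R^(2/3) = nQ / (1·√S) = 0.014 × 1.5 / (√0.00813) = 0.2329.
Try y = 0.31 m: A R^(2/3) = 0.1357 — too small.
Try y = 0.525 m: A R^(2/3) = 0.2844 — too large.
Try y = 0.454 m: A R^(2/3) = 0.2329 — matches.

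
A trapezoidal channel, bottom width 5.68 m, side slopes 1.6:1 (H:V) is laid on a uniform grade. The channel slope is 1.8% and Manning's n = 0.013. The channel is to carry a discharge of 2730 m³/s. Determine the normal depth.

Manning's equation rearranged: A R^(2/3) = nQ / (1·√S) = 0.013 × 2730 / (√0.018) = 264.5.
At y = 8.48 m: A R^(2/3) = 433.7 — high.
At y = 5.28 m: A R^(2/3) = 152.2 — low.
At y = 6.8 m: A R^(2/3) = 264.2 — ≈ 264.5.

y_n = 6.8 m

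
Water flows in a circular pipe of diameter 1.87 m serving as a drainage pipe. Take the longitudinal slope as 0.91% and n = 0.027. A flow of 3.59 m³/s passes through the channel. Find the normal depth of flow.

Manning's equation rearranged: A R^(2/3) = nQ / (1·√S) = 0.027 × 3.59 / (√0.0091) = 1.016.
Try y = 0.779 m: A R^(2/3) = 0.6002 — short.
Try y = 1.26 m: A R^(2/3) = 1.316 — over.
Try y = 1.06 m: A R^(2/3) = 1.017 — close enough.

y_n = 1.06 m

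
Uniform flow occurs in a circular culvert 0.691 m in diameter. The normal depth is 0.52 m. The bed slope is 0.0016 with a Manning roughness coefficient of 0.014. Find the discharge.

For a circular section of diameter D = 0.691 m at depth y = 0.52 m, the central angle is θ = 2 arccos(1 − 2y/D) = 4.201 rad. Then A = (D²/8)(θ − sin θ) = 0.3027 m² and P = Dθ/2 = 1.451 m.
Hydraulic radius R = A/P = 0.3027/1.451 = 0.2086 m.
Manning's equation: Q = (1/n) A R^(2/3) S^(1/2) = (1/0.014) × 0.3027 × 0.2086^(2/3) × 0.0016^(1/2) = 0.304 m³/s.

Q = 0.304 m³/s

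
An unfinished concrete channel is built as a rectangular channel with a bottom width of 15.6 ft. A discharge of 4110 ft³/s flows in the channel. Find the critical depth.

y_c = 12.9 ft

For a rectangular channel, critical depth y_c = (q²/g)^(1/3) where q = Q/b = 4110/15.6 = 263.5 ft²/s.
So y_c = (263.5²/32.2)^(1/3) = 12.9 ft.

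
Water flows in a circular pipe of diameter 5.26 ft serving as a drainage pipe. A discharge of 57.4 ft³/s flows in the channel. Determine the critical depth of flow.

y_c = 2.1 ft

At critical depth, Q² T / (g A³) = 1, i.e. A³/T = Q²/g = 57.4²/32.2 = 102.3.
At y = 2.3 ft: A³/T = 146 — over.
At y = 2.1 ft: A³/T = 103 — matches.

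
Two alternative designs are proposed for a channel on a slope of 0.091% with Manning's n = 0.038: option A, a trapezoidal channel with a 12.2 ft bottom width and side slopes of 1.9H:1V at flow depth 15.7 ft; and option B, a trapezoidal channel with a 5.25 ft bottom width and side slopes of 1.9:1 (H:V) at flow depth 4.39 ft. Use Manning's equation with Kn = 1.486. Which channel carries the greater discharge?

channel A

Channel A: With bottom width b = 12.2 ft and side slope z = 1.9: A = (b + zy)y = (12.2 + 1.9×15.7)×15.7 = 659.9 ft²; P = b + 2y√(1+z²) = 12.2 + 2×15.7×2.147 = 79.62 ft. Hydraulic radius R = A/P = 659.9/79.62 = 8.288 ft. Q_A = (1.486/0.038)·659.9·8.288^(2/3)·√0.00091 = 3188 ft³/s.
Channel B: With bottom width b = 5.25 ft and side slope z = 1.9: A = (b + zy)y = (5.25 + 1.9×4.39)×4.39 = 59.66 ft²; P = b + 2y√(1+z²) = 5.25 + 2×4.39×2.147 = 24.1 ft. Hydraulic radius R = A/P = 59.66/24.1 = 2.476 ft. Q_B = (1.486/0.038)·59.66·2.476^(2/3)·√0.00091 = 128.8 ft³/s.
Q_A = 3188 ft³/s vs Q_B = 128.8 ft³/s, so channel A carries more.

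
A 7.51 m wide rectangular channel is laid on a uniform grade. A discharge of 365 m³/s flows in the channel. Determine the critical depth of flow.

y_c = 6.22 m

For a rectangular channel, critical depth y_c = (q²/g)^(1/3) where q = Q/b = 365/7.51 = 48.6 m²/s.
So y_c = (48.6²/9.81)^(1/3) = 6.22 m.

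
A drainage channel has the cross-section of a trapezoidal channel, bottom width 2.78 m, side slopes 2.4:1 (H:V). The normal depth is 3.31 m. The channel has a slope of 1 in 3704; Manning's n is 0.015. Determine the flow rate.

With bottom width b = 2.78 m and side slope z = 2.4: A = (b + zy)y = (2.78 + 2.4×3.31)×3.31 = 35.5 m²; P = b + 2y√(1+z²) = 2.78 + 2×3.31×2.6 = 19.99 m.
Hydraulic radius R = A/P = 35.5/19.99 = 1.776 m.
Manning's equation: Q = (1/n) A R^(2/3) S^(1/2) = (1/0.015) × 35.5 × 1.776^(2/3) × 0.00027^(1/2) = 57 m³/s.

Q = 57 m³/s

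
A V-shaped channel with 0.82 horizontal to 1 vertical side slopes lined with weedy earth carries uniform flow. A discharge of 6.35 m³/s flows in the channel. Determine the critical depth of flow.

At critical depth, Q² T / (g A³) = 1, i.e. A³/T = Q²/g = 6.35²/9.81 = 4.11.
Try y = 1.19 m: A³/T = 0.8023 — too small.
Try y = 2.02 m: A³/T = 11.31 — too large.
Try y = 1.65 m: A³/T = 4.112 — ≈ 4.11.

y_c = 1.65 m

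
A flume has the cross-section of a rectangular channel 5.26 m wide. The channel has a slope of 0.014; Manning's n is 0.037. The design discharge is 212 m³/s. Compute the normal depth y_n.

Manning's equation rearranged: A R^(2/3) = nQ / (1·√S) = 0.037 × 212 / (√0.014) = 66.29.
At y = 6.28 m: A R^(2/3) = 49.85 — short.
At y = 8.8 m: A R^(2/3) = 74.08 — over.
At y = 8 m: A R^(2/3) = 66.34 — ≈ 66.29.

y_n = 8 m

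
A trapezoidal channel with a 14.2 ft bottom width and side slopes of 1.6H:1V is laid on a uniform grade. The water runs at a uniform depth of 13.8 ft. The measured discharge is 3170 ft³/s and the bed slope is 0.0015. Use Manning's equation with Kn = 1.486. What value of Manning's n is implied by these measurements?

n = 0.035

With bottom width b = 14.2 ft and side slope z = 1.6: A = (b + zy)y = (14.2 + 1.6×13.8)×13.8 = 500.7 ft²; P = b + 2y√(1+z²) = 14.2 + 2×13.8×1.887 = 66.28 ft.
Hydraulic radius R = A/P = 500.7/66.28 = 7.554 ft.
Rearranging Manning's equation: n = (1.486/Q) A R^(2/3) S^(1/2) = (1.486/3170) × 500.7 × 7.554^(2/3) × √0.0015 = 0.035.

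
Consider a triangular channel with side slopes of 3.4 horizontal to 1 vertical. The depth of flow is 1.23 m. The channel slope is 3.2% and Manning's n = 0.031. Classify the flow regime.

For a triangular section with side slope z = 3.4: A = zy² = 3.4×1.23² = 5.144 m²; P = 2y√(1+z²) = 2×1.23×3.544 = 8.718 m.
Hydraulic radius R = A/P = 5.144/8.718 = 0.59 m.
V = (1/n) R^(2/3) √S = (1/0.031) × 0.59^(2/3) × √0.032 = 4.059 m/s. Hydraulic depth D_h = A/T = 5.144/8.364 = 0.615 m.
Froude number Fr = V/√(g·D_h) = 4.059/√(9.81×0.615) = 1.65, which is greater than 1, so the flow is supercritical.

supercritical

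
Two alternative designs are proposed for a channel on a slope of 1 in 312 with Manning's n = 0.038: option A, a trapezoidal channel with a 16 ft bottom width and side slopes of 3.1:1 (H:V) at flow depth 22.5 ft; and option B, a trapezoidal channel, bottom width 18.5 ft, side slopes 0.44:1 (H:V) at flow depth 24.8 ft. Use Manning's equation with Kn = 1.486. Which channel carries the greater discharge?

channel A

Channel A: With bottom width b = 16 ft and side slope z = 3.1: A = (b + zy)y = (16 + 3.1×22.5)×22.5 = 1929 ft²; P = b + 2y√(1+z²) = 16 + 2×22.5×3.257 = 162.6 ft. Hydraulic radius R = A/P = 1929/162.6 = 11.87 ft. Q_A = (1.486/0.038)·1929·11.87^(2/3)·√0.003205 = 22220 ft³/s.
Channel B: With bottom width b = 18.5 ft and side slope z = 0.44: A = (b + zy)y = (18.5 + 0.44×24.8)×24.8 = 729.4 ft²; P = b + 2y√(1+z²) = 18.5 + 2×24.8×1.093 = 72.69 ft. Hydraulic radius R = A/P = 729.4/72.69 = 10.03 ft. Q_B = (1.486/0.038)·729.4·10.03^(2/3)·√0.003205 = 7513 ft³/s.
Q_A = 22220 ft³/s vs Q_B = 7513 ft³/s, so channel A carries more.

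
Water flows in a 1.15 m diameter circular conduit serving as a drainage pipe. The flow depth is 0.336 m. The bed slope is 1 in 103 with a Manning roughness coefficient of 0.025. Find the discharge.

For a circular section of diameter D = 1.15 m at depth y = 0.336 m, the central angle is θ = 2 arccos(1 − 2y/D) = 2.284 rad. Then A = (D²/8)(θ − sin θ) = 0.2526 m² and P = Dθ/2 = 1.313 m.
Hydraulic radius R = A/P = 0.2526/1.313 = 0.1923 m.
Manning's equation: Q = (1/n) A R^(2/3) S^(1/2) = (1/0.025) × 0.2526 × 0.1923^(2/3) × 0.009709^(1/2) = 0.332 m³/s.

Q = 0.332 m³/s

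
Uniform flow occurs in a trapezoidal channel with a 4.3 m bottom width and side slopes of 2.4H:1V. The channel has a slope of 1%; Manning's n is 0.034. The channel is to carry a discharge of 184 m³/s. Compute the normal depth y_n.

y_n = 3.33 m

Manning's equation rearranged: A R^(2/3) = nQ / (1·√S) = 0.034 × 184 / (√0.01) = 62.56.
Trying y = 2.76 m: A R^(2/3) = 41.53 — too small.
Trying y = 3.92 m: A R^(2/3) = 90.26 — too large.
Trying y = 3.33 m: A R^(2/3) = 62.65 — matches.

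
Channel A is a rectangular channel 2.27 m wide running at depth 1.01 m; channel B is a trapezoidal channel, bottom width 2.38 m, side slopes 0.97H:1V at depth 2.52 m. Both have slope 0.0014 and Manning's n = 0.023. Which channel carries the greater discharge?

channel B

Channel A: Flow area A = b·y = 2.27 × 1.01 = 2.293 m². Wetted perimeter P = b + 2y = 2.27 + 2×1.01 = 4.29 m. Hydraulic radius R = A/P = 2.293/4.29 = 0.5344 m. Q_A = (1/0.023)·2.293·0.5344^(2/3)·√0.0014 = 2.456 m³/s.
Channel B: With bottom width b = 2.38 m and side slope z = 0.97: A = (b + zy)y = (2.38 + 0.97×2.52)×2.52 = 12.16 m²; P = b + 2y√(1+z²) = 2.38 + 2×2.52×1.393 = 9.402 m. Hydraulic radius R = A/P = 12.16/9.402 = 1.293 m. Q_B = (1/0.023)·12.16·1.293^(2/3)·√0.0014 = 23.48 m³/s.
Q_A = 2.456 m³/s vs Q_B = 23.48 m³/s, so channel B carries more.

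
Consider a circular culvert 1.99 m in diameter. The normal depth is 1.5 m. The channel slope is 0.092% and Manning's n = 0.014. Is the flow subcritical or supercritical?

subcritical

For a circular section of diameter D = 1.99 m at depth y = 1.5 m, the central angle is θ = 2 arccos(1 − 2y/D) = 4.206 rad. Then A = (D²/8)(θ − sin θ) = 2.515 m² and P = Dθ/2 = 4.185 m.
Hydraulic radius R = A/P = 2.515/4.185 = 0.6009 m.
V = (1/n) R^(2/3) √S = (1/0.014) × 0.6009^(2/3) × √0.00092 = 1.543 m/s. Hydraulic depth D_h = A/T = 2.515/1.715 = 1.467 m.
Froude number Fr = V/√(g·D_h) = 1.543/√(9.81×1.467) = 0.407, which is less than 1, so the flow is subcritical.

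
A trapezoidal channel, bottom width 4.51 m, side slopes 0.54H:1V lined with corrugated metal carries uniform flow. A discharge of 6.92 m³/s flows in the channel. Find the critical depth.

At critical depth, Q² T / (g A³) = 1, i.e. A³/T = Q²/g = 6.92²/9.81 = 4.881.
Trying y = 0.478 m: A³/T = 2.355 — short.
Trying y = 0.743 m: A³/T = 9.146 — over.
Trying y = 0.606 m: A³/T = 4.877 — ≈ 4.881.

y_c = 0.606 m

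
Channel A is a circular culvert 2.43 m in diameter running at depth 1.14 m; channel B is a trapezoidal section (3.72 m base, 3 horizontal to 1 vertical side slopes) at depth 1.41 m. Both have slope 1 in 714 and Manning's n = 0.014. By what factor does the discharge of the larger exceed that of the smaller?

Channel A: For a circular section of diameter D = 2.43 m at depth y = 1.14 m, the central angle is θ = 2 arccos(1 − 2y/D) = 3.018 rad. Then A = (D²/8)(θ − sin θ) = 2.137 m² and P = Dθ/2 = 3.667 m. Hydraulic radius R = A/P = 2.137/3.667 = 0.5827 m. Q_A = (1/0.014)·2.137·0.5827^(2/3)·√0.001401 = 3.985 m³/s.
Channel B: With bottom width b = 3.72 m and side slope z = 3: A = (b + zy)y = (3.72 + 3×1.41)×1.41 = 11.21 m²; P = b + 2y√(1+z²) = 3.72 + 2×1.41×3.162 = 12.64 m. Hydraulic radius R = A/P = 11.21/12.64 = 0.887 m. Q_B = (1/0.014)·11.21·0.887^(2/3)·√0.001401 = 27.66 m³/s.
The larger discharge is 27.66 m³/s and the smaller is 3.985 m³/s; the ratio is 6.94.

6.94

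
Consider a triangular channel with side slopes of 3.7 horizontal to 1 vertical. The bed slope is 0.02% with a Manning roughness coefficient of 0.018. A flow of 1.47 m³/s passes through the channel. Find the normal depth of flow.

y_n = 0.929 m

Manning's equation rearranged: A R^(2/3) = nQ / (1·√S) = 0.018 × 1.47 / (√0.0002) = 1.871.
At y = 1.15 m: A R^(2/3) = 3.305 — high.
At y = 0.754 m: A R^(2/3) = 1.072 — low.
At y = 0.929 m: A R^(2/3) = 1.871 — ≈ 1.871.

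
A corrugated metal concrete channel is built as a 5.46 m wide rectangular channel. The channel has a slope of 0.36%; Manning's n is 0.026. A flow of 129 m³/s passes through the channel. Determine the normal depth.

y_n = 6.6 m

Manning's equation rearranged: A R^(2/3) = nQ / (1·√S) = 0.026 × 129 / (√0.0036) = 55.9.
Trying y = 5.19 m: A R^(2/3) = 41.76 — short.
Trying y = 7.61 m: A R^(2/3) = 66.16 — over.
Trying y = 6.6 m: A R^(2/3) = 55.88 — ≈ 55.9.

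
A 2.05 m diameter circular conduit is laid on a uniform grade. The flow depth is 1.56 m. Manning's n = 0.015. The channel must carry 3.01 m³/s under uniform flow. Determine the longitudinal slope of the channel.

For a circular section of diameter D = 2.05 m at depth y = 1.56 m, the central angle is θ = 2 arccos(1 − 2y/D) = 4.24 rad. Then A = (D²/8)(θ − sin θ) = 2.695 m² and P = Dθ/2 = 4.346 m.
Hydraulic radius R = A/P = 2.695/4.346 = 0.6201 m.
From Manning's equation, S = [nQ / (1 A R^(2/3))]² = [0.015 × 3.01 / (1 × 2.695 × 0.6201^(2/3))]² = 0.000531.

S = 0.000531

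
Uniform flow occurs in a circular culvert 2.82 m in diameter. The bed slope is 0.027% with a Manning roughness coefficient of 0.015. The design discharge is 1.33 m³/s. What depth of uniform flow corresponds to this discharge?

Manning's equation rearranged: A R^(2/3) = nQ / (1·√S) = 0.015 × 1.33 / (√0.00027) = 1.214.
Trying y = 1.21 m: A R^(2/3) = 1.893 — high.
Trying y = 0.748 m: A R^(2/3) = 0.7618 — low.
Trying y = 0.952 m: A R^(2/3) = 1.215 — matches.

y_n = 0.952 m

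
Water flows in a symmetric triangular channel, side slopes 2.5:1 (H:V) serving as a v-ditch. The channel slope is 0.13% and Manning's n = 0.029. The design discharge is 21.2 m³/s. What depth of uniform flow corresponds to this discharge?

Manning's equation rearranged: A R^(2/3) = nQ / (1·√S) = 0.029 × 21.2 / (√0.0013) = 17.05.
At y = 2.86 m: A R^(2/3) = 24.7 — too large.
At y = 1.94 m: A R^(2/3) = 8.775 — too small.
At y = 2.49 m: A R^(2/3) = 17.07 — ≈ 17.05.

y_n = 2.49 m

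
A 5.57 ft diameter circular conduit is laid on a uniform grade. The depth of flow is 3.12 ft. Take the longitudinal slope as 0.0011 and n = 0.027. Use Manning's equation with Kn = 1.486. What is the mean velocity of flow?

V = 2.38 ft/s

For a circular section of diameter D = 5.57 ft at depth y = 3.12 ft, the central angle is θ = 2 arccos(1 − 2y/D) = 3.383 rad. Then A = (D²/8)(θ − sin θ) = 14.04 ft² and P = Dθ/2 = 9.421 ft.
Hydraulic radius R = A/P = 14.04/9.421 = 1.491 ft.
From Manning's equation, V = (1.486/n) R^(2/3) S^(1/2) = (1.486/0.027) × 1.491^(2/3) × 0.0011^(1/2) = 2.38 ft/s.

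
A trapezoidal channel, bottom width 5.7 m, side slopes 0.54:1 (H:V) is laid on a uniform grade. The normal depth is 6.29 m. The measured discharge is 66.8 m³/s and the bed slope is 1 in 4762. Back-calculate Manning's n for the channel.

With bottom width b = 5.7 m and side slope z = 0.54: A = (b + zy)y = (5.7 + 0.54×6.29)×6.29 = 57.22 m²; P = b + 2y√(1+z²) = 5.7 + 2×6.29×1.136 = 20 m.
Hydraulic radius R = A/P = 57.22/20 = 2.861 m.
Rearranging Manning's equation: n = (1/Q) A R^(2/3) S^(1/2) = (1/66.8) × 57.22 × 2.861^(2/3) × √0.00021 = 0.025.

n = 0.025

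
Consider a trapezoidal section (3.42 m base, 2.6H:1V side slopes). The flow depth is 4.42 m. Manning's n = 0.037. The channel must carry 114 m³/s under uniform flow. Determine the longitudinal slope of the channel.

With bottom width b = 3.42 m and side slope z = 2.6: A = (b + zy)y = (3.42 + 2.6×4.42)×4.42 = 65.91 m²; P = b + 2y√(1+z²) = 3.42 + 2×4.42×2.786 = 28.05 m.
Hydraulic radius R = A/P = 65.91/28.05 = 2.35 m.
From Manning's equation, S = [nQ / (1 A R^(2/3))]² = [0.037 × 114 / (1 × 65.91 × 2.35^(2/3))]² = 0.00131.

S = 0.00131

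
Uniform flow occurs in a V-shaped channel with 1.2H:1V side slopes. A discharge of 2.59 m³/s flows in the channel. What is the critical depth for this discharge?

y_c = 0.99 m

At critical depth, Q² T / (g A³) = 1, i.e. A³/T = Q²/g = 2.59²/9.81 = 0.6838.
Try y = 1.2 m: A³/T = 1.792 — high.
Try y = 0.86 m: A³/T = 0.3387 — low.
Try y = 0.99 m: A³/T = 0.6847 — ≈ 0.6838.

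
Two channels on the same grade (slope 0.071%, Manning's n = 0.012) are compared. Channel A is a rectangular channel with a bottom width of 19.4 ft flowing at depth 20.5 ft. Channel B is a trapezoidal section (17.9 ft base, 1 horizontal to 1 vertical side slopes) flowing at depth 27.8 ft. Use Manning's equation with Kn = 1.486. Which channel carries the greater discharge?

channel B

Channel A: Flow area A = b·y = 19.4 × 20.5 = 397.7 ft². Wetted perimeter P = b + 2y = 19.4 + 2×20.5 = 60.4 ft. Hydraulic radius R = A/P = 397.7/60.4 = 6.584 ft. Q_A = (1.486/0.012)·397.7·6.584^(2/3)·√0.00071 = 4610 ft³/s.
Channel B: With bottom width b = 17.9 ft and side slope z = 1: A = (b + zy)y = (17.9 + 1×27.8)×27.8 = 1270 ft²; P = b + 2y√(1+z²) = 17.9 + 2×27.8×1.414 = 96.53 ft. Hydraulic radius R = A/P = 1270/96.53 = 13.16 ft. Q_B = (1.486/0.012)·1270·13.16^(2/3)·√0.00071 = 23370 ft³/s.
Q_A = 4610 ft³/s vs Q_B = 23370 ft³/s, so channel B carries more.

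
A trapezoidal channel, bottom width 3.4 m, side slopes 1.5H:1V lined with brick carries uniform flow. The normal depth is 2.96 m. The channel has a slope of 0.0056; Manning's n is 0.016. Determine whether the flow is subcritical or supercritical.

With bottom width b = 3.4 m and side slope z = 1.5: A = (b + zy)y = (3.4 + 1.5×2.96)×2.96 = 23.21 m²; P = b + 2y√(1+z²) = 3.4 + 2×2.96×1.803 = 14.07 m.
Hydraulic radius R = A/P = 23.21/14.07 = 1.649 m.
V = (1/n) R^(2/3) √S = (1/0.016) × 1.649^(2/3) × √0.0056 = 6.528 m/s. Hydraulic depth D_h = A/T = 23.21/12.28 = 1.89 m.
Froude number Fr = V/√(g·D_h) = 6.528/√(9.81×1.89) = 1.52, which is greater than 1, so the flow is supercritical.

supercritical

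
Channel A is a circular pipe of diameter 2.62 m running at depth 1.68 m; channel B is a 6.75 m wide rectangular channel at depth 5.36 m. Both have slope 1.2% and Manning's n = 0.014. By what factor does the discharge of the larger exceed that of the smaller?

Channel A: For a circular section of diameter D = 2.62 m at depth y = 1.68 m, the central angle is θ = 2 arccos(1 − 2y/D) = 3.714 rad. Then A = (D²/8)(θ − sin θ) = 3.652 m² and P = Dθ/2 = 4.866 m. Hydraulic radius R = A/P = 3.652/4.866 = 0.7506 m. Q_A = (1/0.014)·3.652·0.7506^(2/3)·√0.012 = 23.6 m³/s.
Channel B: Flow area A = b·y = 6.75 × 5.36 = 36.18 m². Wetted perimeter P = b + 2y = 6.75 + 2×5.36 = 17.47 m. Hydraulic radius R = A/P = 36.18/17.47 = 2.071 m. Q_B = (1/0.014)·36.18·2.071^(2/3)·√0.012 = 460 m³/s.
The larger discharge is 460 m³/s and the smaller is 23.6 m³/s; the ratio is 19.5.

19.5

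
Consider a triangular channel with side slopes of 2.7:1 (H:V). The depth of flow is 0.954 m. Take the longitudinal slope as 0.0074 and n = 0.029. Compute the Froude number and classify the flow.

For a triangular section with side slope z = 2.7: A = zy² = 2.7×0.954² = 2.457 m²; P = 2y√(1+z²) = 2×0.954×2.879 = 5.494 m.
Hydraulic radius R = A/P = 2.457/5.494 = 0.4473 m.
V = (1/n) R^(2/3) √S = (1/0.029) × 0.4473^(2/3) × √0.0074 = 1.735 m/s. Hydraulic depth D_h = A/T = 2.457/5.152 = 0.477 m.
Froude number Fr = V/√(g·D_h) = 1.735/√(9.81×0.477) = 0.802, which is less than 1, so the flow is subcritical.

subcritical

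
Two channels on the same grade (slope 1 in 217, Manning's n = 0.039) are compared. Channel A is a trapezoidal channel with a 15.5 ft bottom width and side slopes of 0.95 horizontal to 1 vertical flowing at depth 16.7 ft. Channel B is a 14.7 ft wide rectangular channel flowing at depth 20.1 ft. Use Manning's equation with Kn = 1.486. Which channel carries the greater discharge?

channel A

Channel A: With bottom width b = 15.5 ft and side slope z = 0.95: A = (b + zy)y = (15.5 + 0.95×16.7)×16.7 = 523.8 ft²; P = b + 2y√(1+z²) = 15.5 + 2×16.7×1.379 = 61.57 ft. Hydraulic radius R = A/P = 523.8/61.57 = 8.507 ft. Q_A = (1.486/0.039)·523.8·8.507^(2/3)·√0.004608 = 5646 ft³/s.
Channel B: Flow area A = b·y = 14.7 × 20.1 = 295.5 ft². Wetted perimeter P = b + 2y = 14.7 + 2×20.1 = 54.9 ft. Hydraulic radius R = A/P = 295.5/54.9 = 5.382 ft. Q_B = (1.486/0.039)·295.5·5.382^(2/3)·√0.004608 = 2347 ft³/s.
Q_A = 5646 ft³/s vs Q_B = 2347 ft³/s, so channel A carries more.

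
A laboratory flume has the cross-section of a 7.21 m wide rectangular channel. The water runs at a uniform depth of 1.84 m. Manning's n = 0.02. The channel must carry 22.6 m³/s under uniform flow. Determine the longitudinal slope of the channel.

Flow area A = b·y = 7.21 × 1.84 = 13.27 m². Wetted perimeter P = b + 2y = 7.21 + 2×1.84 = 10.89 m.
Hydraulic radius R = A/P = 13.27/10.89 = 1.218 m.
From Manning's equation, S = [nQ / (1 A R^(2/3))]² = [0.02 × 22.6 / (1 × 13.27 × 1.218^(2/3))]² = 0.000892.

S = 0.000892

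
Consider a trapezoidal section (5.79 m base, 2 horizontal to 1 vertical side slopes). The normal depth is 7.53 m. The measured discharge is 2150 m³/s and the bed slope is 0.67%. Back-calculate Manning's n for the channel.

With bottom width b = 5.79 m and side slope z = 2: A = (b + zy)y = (5.79 + 2×7.53)×7.53 = 157 m²; P = b + 2y√(1+z²) = 5.79 + 2×7.53×2.236 = 39.47 m.
Hydraulic radius R = A/P = 157/39.47 = 3.978 m.
Rearranging Manning's equation: n = (1/Q) A R^(2/3) S^(1/2) = (1/2150) × 157 × 3.978^(2/3) × √0.0067 = 0.015.

n = 0.015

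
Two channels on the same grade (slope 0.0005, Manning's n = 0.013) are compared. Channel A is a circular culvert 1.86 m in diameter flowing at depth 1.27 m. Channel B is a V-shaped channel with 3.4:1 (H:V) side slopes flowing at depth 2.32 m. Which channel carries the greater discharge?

channel B

Channel A: For a circular section of diameter D = 1.86 m at depth y = 1.27 m, the central angle is θ = 2 arccos(1 − 2y/D) = 3.89 rad. Then A = (D²/8)(θ − sin θ) = 1.977 m² and P = Dθ/2 = 3.618 m. Hydraulic radius R = A/P = 1.977/3.618 = 0.5464 m. Q_A = (1/0.013)·1.977·0.5464^(2/3)·√0.0005 = 2.272 m³/s.
Channel B: For a triangular section with side slope z = 3.4: A = zy² = 3.4×2.32² = 18.3 m²; P = 2y√(1+z²) = 2×2.32×3.544 = 16.44 m. Hydraulic radius R = A/P = 18.3/16.44 = 1.113 m. Q_B = (1/0.013)·18.3·1.113^(2/3)·√0.0005 = 33.8 m³/s.
Q_A = 2.272 m³/s vs Q_B = 33.8 m³/s, so channel B carries more.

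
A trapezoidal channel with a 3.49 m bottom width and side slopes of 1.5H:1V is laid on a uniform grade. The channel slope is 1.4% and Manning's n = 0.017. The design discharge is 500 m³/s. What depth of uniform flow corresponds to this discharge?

Manning's equation rearranged: A R^(2/3) = nQ / (1·√S) = 0.017 × 500 / (√0.014) = 71.84.
Try y = 3.62 m: A R^(2/3) = 50.43 — low.
Try y = 4.61 m: A R^(2/3) = 85.63 — high.
Try y = 4.26 m: A R^(2/3) = 71.9 — close enough.

y_n = 4.26 m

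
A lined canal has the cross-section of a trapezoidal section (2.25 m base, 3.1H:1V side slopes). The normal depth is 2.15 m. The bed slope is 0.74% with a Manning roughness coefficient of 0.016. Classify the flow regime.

supercritical

With bottom width b = 2.25 m and side slope z = 3.1: A = (b + zy)y = (2.25 + 3.1×2.15)×2.15 = 19.17 m²; P = b + 2y√(1+z²) = 2.25 + 2×2.15×3.257 = 16.26 m.
Hydraulic radius R = A/P = 19.17/16.26 = 1.179 m.
V = (1/n) R^(2/3) √S = (1/0.016) × 1.179^(2/3) × √0.0074 = 6 m/s. Hydraulic depth D_h = A/T = 19.17/15.58 = 1.23 m.
Froude number Fr = V/√(g·D_h) = 6/√(9.81×1.23) = 1.73, which is greater than 1, so the flow is supercritical.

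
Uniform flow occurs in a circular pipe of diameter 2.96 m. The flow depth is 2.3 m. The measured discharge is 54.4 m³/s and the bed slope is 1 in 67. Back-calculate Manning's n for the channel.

For a circular section of diameter D = 2.96 m at depth y = 2.3 m, the central angle is θ = 2 arccos(1 − 2y/D) = 4.316 rad. Then A = (D²/8)(θ − sin θ) = 5.737 m² and P = Dθ/2 = 6.388 m.
Hydraulic radius R = A/P = 5.737/6.388 = 0.8982 m.
Rearranging Manning's equation: n = (1/Q) A R^(2/3) S^(1/2) = (1/54.4) × 5.737 × 0.8982^(2/3) × √0.01493 = 0.012.

n = 0.012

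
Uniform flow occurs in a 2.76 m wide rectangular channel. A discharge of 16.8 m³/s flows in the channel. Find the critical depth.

y_c = 1.56 m

For a rectangular channel, critical depth y_c = (q²/g)^(1/3) where q = Q/b = 16.8/2.76 = 6.087 m²/s.
So y_c = (6.087²/9.81)^(1/3) = 1.56 m.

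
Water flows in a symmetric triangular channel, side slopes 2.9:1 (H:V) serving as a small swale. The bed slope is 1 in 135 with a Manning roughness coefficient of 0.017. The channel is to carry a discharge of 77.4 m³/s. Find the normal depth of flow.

Manning's equation rearranged: A R^(2/3) = nQ / (1·√S) = 0.017 × 77.4 / (√0.007407) = 15.29.
Trying y = 2.74 m: A R^(2/3) = 25.87 — too large.
Trying y = 1.56 m: A R^(2/3) = 5.76 — too small.
Trying y = 2.25 m: A R^(2/3) = 15.3 — matches.

y_n = 2.25 m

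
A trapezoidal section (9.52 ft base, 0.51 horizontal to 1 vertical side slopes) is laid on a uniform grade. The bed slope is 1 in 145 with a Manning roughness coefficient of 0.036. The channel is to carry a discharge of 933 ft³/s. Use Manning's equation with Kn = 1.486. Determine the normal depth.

Manning's equation rearranged: A R^(2/3) = nQ / (1.486·√S) = 0.036 × 933 / (1.486 × √0.006897) = 272.2.
Try y = 9.11 ft: A R^(2/3) = 341.6 — high.
Try y = 8 ft: A R^(2/3) = 272.3 — matches.

y_n = 8 ft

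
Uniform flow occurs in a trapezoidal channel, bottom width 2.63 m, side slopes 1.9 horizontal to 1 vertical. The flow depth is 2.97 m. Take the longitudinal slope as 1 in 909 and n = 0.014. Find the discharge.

With bottom width b = 2.63 m and side slope z = 1.9: A = (b + zy)y = (2.63 + 1.9×2.97)×2.97 = 24.57 m²; P = b + 2y√(1+z²) = 2.63 + 2×2.97×2.147 = 15.38 m.
Hydraulic radius R = A/P = 24.57/15.38 = 1.597 m.
Manning's equation: Q = (1/n) A R^(2/3) S^(1/2) = (1/0.014) × 24.57 × 1.597^(2/3) × 0.0011^(1/2) = 79.5 m³/s.

Q = 79.5 m³/s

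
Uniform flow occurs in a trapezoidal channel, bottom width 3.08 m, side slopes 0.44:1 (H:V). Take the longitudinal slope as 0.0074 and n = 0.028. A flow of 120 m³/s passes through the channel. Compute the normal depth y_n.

y_n = 4.92 m

Manning's equation rearranged: A R^(2/3) = nQ / (1·√S) = 0.028 × 120 / (√0.0074) = 39.06.
Try y = 3.35 m: A R^(2/3) = 19.7 — short.
Try y = 4.92 m: A R^(2/3) = 39.11 — close enough.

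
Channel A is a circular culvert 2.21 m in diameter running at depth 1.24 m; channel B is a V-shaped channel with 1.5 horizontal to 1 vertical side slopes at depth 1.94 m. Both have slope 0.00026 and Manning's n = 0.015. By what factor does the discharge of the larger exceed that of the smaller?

3.13

Channel A: For a circular section of diameter D = 2.21 m at depth y = 1.24 m, the central angle is θ = 2 arccos(1 − 2y/D) = 3.387 rad. Then A = (D²/8)(θ − sin θ) = 2.216 m² and P = Dθ/2 = 3.742 m. Hydraulic radius R = A/P = 2.216/3.742 = 0.5921 m. Q_A = (1/0.015)·2.216·0.5921^(2/3)·√0.00026 = 1.679 m³/s.
Channel B: For a triangular section with side slope z = 1.5: A = zy² = 1.5×1.94² = 5.645 m²; P = 2y√(1+z²) = 2×1.94×1.803 = 6.995 m. Hydraulic radius R = A/P = 5.645/6.995 = 0.8071 m. Q_B = (1/0.015)·5.645·0.8071^(2/3)·√0.00026 = 5.261 m³/s.
The larger discharge is 5.261 m³/s and the smaller is 1.679 m³/s; the ratio is 3.13.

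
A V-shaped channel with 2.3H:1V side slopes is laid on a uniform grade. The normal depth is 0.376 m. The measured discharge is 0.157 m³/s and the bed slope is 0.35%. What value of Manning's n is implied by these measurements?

n = 0.038

For a triangular section with side slope z = 2.3: A = zy² = 2.3×0.376² = 0.3252 m²; P = 2y√(1+z²) = 2×0.376×2.508 = 1.886 m.
Hydraulic radius R = A/P = 0.3252/1.886 = 0.1724 m.
Rearranging Manning's equation: n = (1/Q) A R^(2/3) S^(1/2) = (1/0.157) × 0.3252 × 0.1724^(2/3) × √0.0035 = 0.038.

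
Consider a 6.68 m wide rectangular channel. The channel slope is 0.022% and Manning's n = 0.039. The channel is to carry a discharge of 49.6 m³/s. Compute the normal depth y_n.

Manning's equation rearranged: A R^(2/3) = nQ / (1·√S) = 0.039 × 49.6 / (√0.00022) = 130.4.
Try y = 8.57 m: A R^(2/3) = 102.7 — too small.
Try y = 12.2 m: A R^(2/3) = 155 — too large.
Try y = 10.5 m: A R^(2/3) = 130.4 — matches.

y_n = 10.5 m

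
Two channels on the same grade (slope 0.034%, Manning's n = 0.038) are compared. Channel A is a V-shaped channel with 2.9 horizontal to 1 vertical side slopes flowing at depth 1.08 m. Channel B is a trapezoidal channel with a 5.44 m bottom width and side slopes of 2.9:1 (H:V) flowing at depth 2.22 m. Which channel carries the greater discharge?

Channel A: For a triangular section with side slope z = 2.9: A = zy² = 2.9×1.08² = 3.383 m²; P = 2y√(1+z²) = 2×1.08×3.068 = 6.626 m. Hydraulic radius R = A/P = 3.383/6.626 = 0.5105 m. Q_A = (1/0.038)·3.383·0.5105^(2/3)·√0.00034 = 1.048 m³/s.
Channel B: With bottom width b = 5.44 m and side slope z = 2.9: A = (b + zy)y = (5.44 + 2.9×2.22)×2.22 = 26.37 m²; P = b + 2y√(1+z²) = 5.44 + 2×2.22×3.068 = 19.06 m. Hydraulic radius R = A/P = 26.37/19.06 = 1.383 m. Q_B = (1/0.038)·26.37·1.383^(2/3)·√0.00034 = 15.89 m³/s.
Q_A = 1.048 m³/s vs Q_B = 15.89 m³/s, so channel B carries more.

channel B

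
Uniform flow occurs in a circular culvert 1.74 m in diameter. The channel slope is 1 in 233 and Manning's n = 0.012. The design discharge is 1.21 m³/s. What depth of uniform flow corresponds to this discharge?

Manning's equation rearranged: A R^(2/3) = nQ / (1·√S) = 0.012 × 1.21 / (√0.004292) = 0.2216.
At y = 0.398 m: A R^(2/3) = 0.1567 — short.
At y = 0.545 m: A R^(2/3) = 0.2905 — over.
At y = 0.474 m: A R^(2/3) = 0.2215 — ≈ 0.2216.

y_n = 0.474 m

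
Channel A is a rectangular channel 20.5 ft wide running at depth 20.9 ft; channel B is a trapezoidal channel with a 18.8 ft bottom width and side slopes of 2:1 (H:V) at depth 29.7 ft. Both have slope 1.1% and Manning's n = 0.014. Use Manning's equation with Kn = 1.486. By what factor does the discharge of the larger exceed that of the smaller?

Channel A: Flow area A = b·y = 20.5 × 20.9 = 428.4 ft². Wetted perimeter P = b + 2y = 20.5 + 2×20.9 = 62.3 ft. Hydraulic radius R = A/P = 428.4/62.3 = 6.877 ft. Q_A = (1.486/0.014)·428.4·6.877^(2/3)·√0.011 = 17250 ft³/s.
Channel B: With bottom width b = 18.8 ft and side slope z = 2: A = (b + zy)y = (18.8 + 2×29.7)×29.7 = 2323 ft²; P = b + 2y√(1+z²) = 18.8 + 2×29.7×2.236 = 151.6 ft. Hydraulic radius R = A/P = 2323/151.6 = 15.32 ft. Q_B = (1.486/0.014)·2323·15.32^(2/3)·√0.011 = 159500 ft³/s.
The larger discharge is 159500 ft³/s and the smaller is 17250 ft³/s; the ratio is 9.25.

9.25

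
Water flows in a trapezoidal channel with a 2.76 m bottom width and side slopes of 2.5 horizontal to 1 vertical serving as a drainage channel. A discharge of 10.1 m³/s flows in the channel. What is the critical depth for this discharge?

y_c = 0.854 m

At critical depth, Q² T / (g A³) = 1, i.e. A³/T = Q²/g = 10.1²/9.81 = 10.4.
Trying y = 1.04 m: A³/T = 21.76 — too large.
Trying y = 0.854 m: A³/T = 10.39 — ≈ 10.4.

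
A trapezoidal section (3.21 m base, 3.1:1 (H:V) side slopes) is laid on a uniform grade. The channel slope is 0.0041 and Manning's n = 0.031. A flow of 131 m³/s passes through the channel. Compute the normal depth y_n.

Manning's equation rearranged: A R^(2/3) = nQ / (1·√S) = 0.031 × 131 / (√0.0041) = 63.42.
Trying y = 2.71 m: A R^(2/3) = 41.38 — low.
Trying y = 3.74 m: A R^(2/3) = 88.12 — high.
Trying y = 3.25 m: A R^(2/3) = 63.2 — close enough.

y_n = 3.25 m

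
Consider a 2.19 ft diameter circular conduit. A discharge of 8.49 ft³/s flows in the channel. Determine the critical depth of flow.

y_c = 1.01 ft

At critical depth, Q² T / (g A³) = 1, i.e. A³/T = Q²/g = 8.49²/32.2 = 2.239.
Trying y = 0.717 ft: A³/T = 0.6 — short.
Trying y = 1.22 ft: A³/T = 4.61 — over.
Trying y = 1.01 ft: A³/T = 2.24 — close enough.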